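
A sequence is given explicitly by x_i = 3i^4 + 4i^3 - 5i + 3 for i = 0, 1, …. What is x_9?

22557

x_9 = 3·9^4 + 4·9^3 - 5·9 + 3 = 22557.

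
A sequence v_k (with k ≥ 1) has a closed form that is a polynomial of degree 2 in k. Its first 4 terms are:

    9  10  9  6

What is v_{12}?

-90

1st diffs: 1, -1, -3.
2nd diffs: -2, -2 (constant).
Newton forward-difference form: v_k = 9 + 1·C(k-1,1) + (-2)·C(k-1,2).
At k = 12: k-1 = 11, so v_{12} = 9 + 11 - 110 = -90.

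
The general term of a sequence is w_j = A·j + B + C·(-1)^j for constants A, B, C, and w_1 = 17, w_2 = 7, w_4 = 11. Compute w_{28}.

59

The three given values yield: A + B - C = 17; 2A + B + C = 7; 4A + B + C = 11.
Subtracting the first from the second: A + 2C = -10.
Subtracting the second from the third: 2A = 4.
Solving: C = -6, A = 2, then B = 9.
Hence w_{28} = 2·28 + 9 + (-6)·1 = 59.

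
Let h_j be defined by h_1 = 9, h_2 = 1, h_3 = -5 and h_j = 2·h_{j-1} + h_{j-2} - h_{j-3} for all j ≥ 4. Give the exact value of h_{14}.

-63192

Iterate the recurrence:
h_4 = -18;  h_5 = -42;  h_6 = -97;  …;  h_{11} = -5570;  h_{12} = -12516;  h_{13} = -28123;  h_{14} = -63192.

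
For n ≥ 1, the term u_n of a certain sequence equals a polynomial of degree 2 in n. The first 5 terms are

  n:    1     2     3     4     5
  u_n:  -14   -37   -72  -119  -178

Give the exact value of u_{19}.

-2264

1st diffs: -23, -35, -47, -59.
2nd diffs: -12, -12, -12 (constant).
Newton forward-difference form: u_n = -14 + (-23)·C(n-1,1) + (-12)·C(n-1,2).
At n = 19: n-1 = 18, so u_{19} = -14 - 414 - 1836 = -2264.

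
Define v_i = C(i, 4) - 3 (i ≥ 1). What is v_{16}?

1817

C(16, 4) = 1820, so v_{16} = 1817.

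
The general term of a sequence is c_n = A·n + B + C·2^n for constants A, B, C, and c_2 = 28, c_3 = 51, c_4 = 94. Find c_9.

The three given values yield: 2A + B + 4C = 28; 3A + B + 8C = 51; 4A + B + 16C = 94.
Subtracting the first from the second: A + 4C = 23.
Subtracting the second from the third: A + 8C = 43.
Solving: C = 5, A = 3, then B = 2.
Hence c_9 = 3·9 + 2 + 5·512 = 2589.

2589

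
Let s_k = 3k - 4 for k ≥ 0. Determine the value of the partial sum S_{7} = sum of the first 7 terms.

Over k = 0..6: Σk = 21.
Total = (3)·21 + (-4)·7 = 35.

35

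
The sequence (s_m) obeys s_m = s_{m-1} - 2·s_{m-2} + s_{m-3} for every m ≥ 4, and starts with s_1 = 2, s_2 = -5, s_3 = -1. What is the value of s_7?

s_4 = 11;  s_5 = 8;  s_6 = -15;  s_7 = -20.

-20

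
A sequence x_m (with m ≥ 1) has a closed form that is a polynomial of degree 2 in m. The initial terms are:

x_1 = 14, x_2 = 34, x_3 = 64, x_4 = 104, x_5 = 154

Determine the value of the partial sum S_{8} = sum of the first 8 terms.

1232

1st diffs: 20, 30, 40, 50.
2nd diffs: 10, 10, 10 (constant).
Newton forward-difference form: x_m = 14 + 20·C(m-1,1) + 10·C(m-1,2).
Continuing: 214, 284, 364.
Summing m = 1..8 (8 terms) gives 1232.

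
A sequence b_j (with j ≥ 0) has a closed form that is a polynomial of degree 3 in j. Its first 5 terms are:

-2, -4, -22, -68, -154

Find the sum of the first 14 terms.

1st diffs: -2, -18, -46, -86.
2nd diffs: -16, -28, -40.
3rd diffs: -12, -12 (constant).
So b_j = -2j^3 - 2j^2 + 2j - 2.
Continuing: …, -292, -494, -772, -1138, …, b_{13} = -4708.
Summing j = 0..13 (14 terms) gives -18046.

-18046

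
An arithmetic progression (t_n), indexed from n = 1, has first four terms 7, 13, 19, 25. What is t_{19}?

Common difference d = 6.
t_n = 7 + (n - 1)·6.
t_{19} = 7 + 18·6 = 115.

115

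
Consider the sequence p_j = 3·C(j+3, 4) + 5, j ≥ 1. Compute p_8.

C(11, 4) = 330, so p_8 = 995.

995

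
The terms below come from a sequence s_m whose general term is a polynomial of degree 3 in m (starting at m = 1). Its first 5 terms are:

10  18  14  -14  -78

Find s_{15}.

1st diffs: 8, -4, -28, -64.
2nd diffs: -12, -24, -36.
3rd diffs: -12, -12 (constant).
Newton forward-difference form: s_m = 10 + 8·C(m-1,1) + (-12)·C(m-1,2) + (-12)·C(m-1,3).
At m = 15: m-1 = 14, so s_{15} = 10 + 112 - 1092 - 4368 = -5338.

-5338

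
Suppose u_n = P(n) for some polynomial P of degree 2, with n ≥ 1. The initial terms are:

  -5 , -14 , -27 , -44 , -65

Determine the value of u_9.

-189

1st diffs: -9, -13, -17, -21.
2nd diffs: -4, -4, -4 (constant).
Newton forward-difference form: u_n = -5 + (-9)·C(n-1,1) + (-4)·C(n-1,2).
At n = 9: n-1 = 8, so u_9 = -5 - 72 - 112 = -189.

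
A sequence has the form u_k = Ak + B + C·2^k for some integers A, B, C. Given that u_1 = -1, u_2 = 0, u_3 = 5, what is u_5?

Plug in k = 1, 2, 3: A + B + 2C = -1; 2A + B + 4C = 0; 3A + B + 8C = 5.
Subtracting the first from the second: A + 2C = 1.
Subtracting the second from the third: A + 4C = 5.
Solving: C = 2, A = -3, then B = -2.
Hence u_5 = -3·5 + (-2) + 2·32 = 47.

47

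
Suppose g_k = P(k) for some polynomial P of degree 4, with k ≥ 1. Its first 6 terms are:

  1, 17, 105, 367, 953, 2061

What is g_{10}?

1st diffs: 16, 88, 262, 586, 1108.
2nd diffs: 72, 174, 324, 522.
3rd diffs: 102, 150, 198.
4th diffs: 48, 48 (constant).
Newton forward-difference form: g_k = 1 + 16·C(k-1,1) + 72·C(k-1,2) + 102·C(k-1,3) + 48·C(k-1,4).
At k = 10: k-1 = 9, so g_{10} = 1 + 144 + 2592 + 8568 + 6048 = 17353.

17353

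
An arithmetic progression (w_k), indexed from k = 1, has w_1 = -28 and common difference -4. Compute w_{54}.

-240

w_k = -28 + (k - 1)·(-4).
w_{54} = -28 + 53·(-4) = -240.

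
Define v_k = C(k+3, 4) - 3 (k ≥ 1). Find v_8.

C(11, 4) = 330, so v_8 = 327.

327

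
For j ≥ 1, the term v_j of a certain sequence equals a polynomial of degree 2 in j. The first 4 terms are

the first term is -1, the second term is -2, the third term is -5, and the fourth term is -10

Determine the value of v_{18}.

1st diffs: -1, -3, -5.
2nd diffs: -2, -2 (constant).
So v_j = -j^2 + 2j - 2.
Evaluating at j = 18 gives v_{18} = -290.

-290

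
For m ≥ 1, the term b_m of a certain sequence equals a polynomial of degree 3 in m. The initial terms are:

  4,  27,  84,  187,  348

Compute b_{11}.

1st diffs: 23, 57, 103, 161.
2nd diffs: 34, 46, 58.
3rd diffs: 12, 12 (constant).
Newton forward-difference form: b_m = 4 + 23·C(m-1,1) + 34·C(m-1,2) + 12·C(m-1,3).
At m = 11: m-1 = 10, so b_{11} = 4 + 230 + 1530 + 1440 = 3204.

3204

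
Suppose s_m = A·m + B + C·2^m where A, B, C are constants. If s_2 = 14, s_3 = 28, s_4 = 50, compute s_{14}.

The three given values yield: 2A + B + 4C = 14; 3A + B + 8C = 28; 4A + B + 16C = 50.
Subtracting the first from the second: A + 4C = 14.
Subtracting the second from the third: A + 8C = 22.
Solving: C = 2, A = 6, then B = -6.
Hence s_{14} = 6·14 + (-6) + 2·16384 = 32846.

32846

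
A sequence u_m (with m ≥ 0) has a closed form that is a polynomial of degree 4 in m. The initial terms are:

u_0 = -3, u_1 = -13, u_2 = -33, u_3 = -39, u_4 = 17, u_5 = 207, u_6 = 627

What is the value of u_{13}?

23111

1st diffs: -10, -20, -6, 56, 190, 420.
2nd diffs: -10, 14, 62, 134, 230.
3rd diffs: 24, 48, 72, 96.
4th diffs: 24, 24, 24 (constant).
Newton forward-difference form: u_m = -3 + (-10)·C(m,1) + (-10)·C(m,2) + 24·C(m,3) + 24·C(m,4).
At m = 13: m = 13, so u_{13} = -3 - 130 - 780 + 6864 + 17160 = 23111.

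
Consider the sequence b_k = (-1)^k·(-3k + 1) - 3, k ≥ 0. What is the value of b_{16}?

(-1)^16 = 1; -3k + 1 at k=16 is -47; so b_{16} = -50.

-50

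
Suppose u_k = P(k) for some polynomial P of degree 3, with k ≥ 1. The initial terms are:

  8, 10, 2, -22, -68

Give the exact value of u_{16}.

1st diffs: 2, -8, -24, -46.
2nd diffs: -10, -16, -22.
3rd diffs: -6, -6 (constant).
So u_k = -k^3 + k^2 + 6k + 2.
Evaluating at k = 16 gives u_{16} = -3742.

-3742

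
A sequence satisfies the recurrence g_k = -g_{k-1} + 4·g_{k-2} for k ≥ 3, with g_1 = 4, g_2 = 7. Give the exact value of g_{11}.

g_3 = 9, g_4 = 19, g_5 = 17, g_6 = 59, g_7 = 9, g_8 = 227, g_9 = -191, g_{10} = 1099, g_{11} = -1863.

-1863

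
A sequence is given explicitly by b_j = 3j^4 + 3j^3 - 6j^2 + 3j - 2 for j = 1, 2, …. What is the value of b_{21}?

b_{21} = 3·21^4 + 3·21^3 - 6·21^2 + 3·21 - 2 = 608641.

608641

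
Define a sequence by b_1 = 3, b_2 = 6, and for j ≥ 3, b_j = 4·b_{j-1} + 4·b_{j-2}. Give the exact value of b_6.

Applying the relation repeatedly:
b_3 = 36  b_4 = 168  b_5 = 816  b_6 = 3936.

3936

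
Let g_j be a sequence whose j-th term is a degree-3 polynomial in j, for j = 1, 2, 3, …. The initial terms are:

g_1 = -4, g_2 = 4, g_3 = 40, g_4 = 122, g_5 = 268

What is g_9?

1st diffs: 8, 36, 82, 146.
2nd diffs: 28, 46, 64.
3rd diffs: 18, 18 (constant).
Newton forward-difference form: g_j = -4 + 8·C(j-1,1) + 28·C(j-1,2) + 18·C(j-1,3).
At j = 9: j-1 = 8, so g_9 = -4 + 64 + 784 + 1008 = 1852.

1852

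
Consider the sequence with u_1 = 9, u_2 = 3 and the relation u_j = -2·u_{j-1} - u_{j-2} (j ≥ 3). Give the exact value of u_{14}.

u_3 = -15;  u_4 = 27;  u_5 = -39;  …;  u_{11} = -111;  u_{12} = 123;  u_{13} = -135;  u_{14} = 147.
(Characteristic roots are -1 and -1.)

147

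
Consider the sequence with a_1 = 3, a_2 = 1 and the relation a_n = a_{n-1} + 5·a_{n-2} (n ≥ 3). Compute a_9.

Compute successive terms:
a_3 = 16  a_4 = 21  a_5 = 101  a_6 = 206  a_7 = 711  a_8 = 1741  a_9 = 5296.

5296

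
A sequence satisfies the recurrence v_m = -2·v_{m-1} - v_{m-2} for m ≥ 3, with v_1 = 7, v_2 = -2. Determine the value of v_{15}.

Step forward from the initial values:
v_3 = -3  v_4 = 8  v_5 = -13  …  v_{12} = 48  v_{13} = -53  v_{14} = 58  v_{15} = -63.
(Characteristic roots are -1 and -1.)

-63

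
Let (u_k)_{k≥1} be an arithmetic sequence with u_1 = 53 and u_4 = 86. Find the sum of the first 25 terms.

Common difference d = (86 - 53) / (4 - 1) = 11.
u_k = 53 + (k - 1)·11.
u_{25} = 317; S = 25·(53 + 317)/2 = 4625.

4625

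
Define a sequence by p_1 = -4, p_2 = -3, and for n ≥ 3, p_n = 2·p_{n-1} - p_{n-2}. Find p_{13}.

8

Step forward from the initial values:
p_3 = -2  p_4 = -1  p_5 = 0  …  p_{10} = 5  p_{11} = 6  p_{12} = 7  p_{13} = 8.
(Characteristic roots are 1 and 1.)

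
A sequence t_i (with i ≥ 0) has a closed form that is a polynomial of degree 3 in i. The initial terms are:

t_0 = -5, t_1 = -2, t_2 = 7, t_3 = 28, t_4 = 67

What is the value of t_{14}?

2767

1st diffs: 3, 9, 21, 39.
2nd diffs: 6, 12, 18.
3rd diffs: 6, 6 (constant).
So t_i = i^3 + 2i - 5.
Evaluating at i = 14 gives t_{14} = 2767.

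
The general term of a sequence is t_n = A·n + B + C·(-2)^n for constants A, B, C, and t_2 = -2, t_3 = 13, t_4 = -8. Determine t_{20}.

-1048520

The three given values yield: 2A + B + 4C = -2; 3A + B - 8C = 13; 4A + B + 16C = -8.
Subtracting the first from the second: A - 12C = 15.
Subtracting the second from the third: A + 24C = -21.
Solving: C = -1, A = 3, then B = -4.
So t_n = 3·n + (-4) + (-1)·(-2)^n; at n=20 this is -1048520.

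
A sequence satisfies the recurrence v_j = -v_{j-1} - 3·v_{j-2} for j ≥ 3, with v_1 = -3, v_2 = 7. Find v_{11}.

v_3 = 2  v_4 = -23  v_5 = 17  v_6 = 52  v_7 = -103  v_8 = -53  v_9 = 362  v_{10} = -203  v_{11} = -883.

-883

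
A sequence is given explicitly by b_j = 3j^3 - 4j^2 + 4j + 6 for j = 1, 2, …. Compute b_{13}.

b_{13} = 3·13^3 - 4·13^2 + 4·13 + 6 = 5973.

5973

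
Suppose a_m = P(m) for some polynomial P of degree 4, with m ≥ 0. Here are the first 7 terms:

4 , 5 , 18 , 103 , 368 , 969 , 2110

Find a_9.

11533

1st diffs: 1, 13, 85, 265, 601, 1141.
2nd diffs: 12, 72, 180, 336, 540.
3rd diffs: 60, 108, 156, 204.
4th diffs: 48, 48, 48 (constant).
Newton forward-difference form: a_m = 4 + 1·C(m,1) + 12·C(m,2) + 60·C(m,3) + 48·C(m,4).
At m = 9: m = 9, so a_9 = 4 + 9 + 432 + 5040 + 6048 = 11533.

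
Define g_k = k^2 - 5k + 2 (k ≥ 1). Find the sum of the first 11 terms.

198

Over k = 1..11: Σk = 66, Σk² = 506.
Total = (1)·506 + (-5)·66 + (2)·11 = 198.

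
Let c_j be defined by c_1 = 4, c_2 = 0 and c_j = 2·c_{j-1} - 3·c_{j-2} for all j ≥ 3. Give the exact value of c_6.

Applying the relation repeatedly:
c_3 = -12  c_4 = -24  c_5 = -12  c_6 = 48.

48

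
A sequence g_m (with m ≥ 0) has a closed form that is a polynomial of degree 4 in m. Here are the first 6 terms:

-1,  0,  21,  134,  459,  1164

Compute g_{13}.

56484

1st diffs: 1, 21, 113, 325, 705.
2nd diffs: 20, 92, 212, 380.
3rd diffs: 72, 120, 168.
4th diffs: 48, 48 (constant).
So g_m = 2m^4 - 4m^2 + 3m - 1.
Evaluating at m = 13 gives g_{13} = 56484.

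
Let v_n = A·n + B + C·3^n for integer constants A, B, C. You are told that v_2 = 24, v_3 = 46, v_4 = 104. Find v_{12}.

531496

Write the equations: 2A + B + 9C = 24; 3A + B + 27C = 46; 4A + B + 81C = 104.
Subtracting the first from the second: A + 18C = 22.
Subtracting the second from the third: A + 54C = 58.
Solving: C = 1, A = 4, then B = 7.
Hence v_{12} = 4·12 + 7 + 1·531441 = 531496.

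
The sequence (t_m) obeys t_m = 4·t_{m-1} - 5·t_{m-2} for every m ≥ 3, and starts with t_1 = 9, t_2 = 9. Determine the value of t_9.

Compute successive terms:
t_3 = -9; t_4 = -81; t_5 = -279; t_6 = -711; t_7 = -1449; t_8 = -2241; t_9 = -1719.

-1719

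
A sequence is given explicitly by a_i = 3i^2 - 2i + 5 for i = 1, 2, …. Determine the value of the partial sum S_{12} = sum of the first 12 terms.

1854

Over i = 1..12: Σi = 78, Σi² = 650.
Total = (3)·650 + (-2)·78 + (5)·12 = 1854.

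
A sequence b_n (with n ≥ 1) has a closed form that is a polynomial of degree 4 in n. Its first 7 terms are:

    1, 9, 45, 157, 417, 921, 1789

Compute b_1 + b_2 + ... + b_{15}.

1st diffs: 8, 36, 112, 260, 504, 868.
2nd diffs: 28, 76, 148, 244, 364.
3rd diffs: 48, 72, 96, 120.
4th diffs: 24, 24, 24 (constant).
Newton forward-difference form: b_n = 1 + 8·C(n-1,1) + 28·C(n-1,2) + 48·C(n-1,3) + 24·C(n-1,4).
Continuing: …, 3165, 5217, 8137, 12141, …, b_{15} = 44157.
Summing n = 1..15 (15 terms) gives 151187.

151187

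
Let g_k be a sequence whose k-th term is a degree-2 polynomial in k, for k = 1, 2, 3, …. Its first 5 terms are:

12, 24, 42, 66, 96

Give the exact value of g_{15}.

1st diffs: 12, 18, 24, 30.
2nd diffs: 6, 6, 6 (constant).
Newton forward-difference form: g_k = 12 + 12·C(k-1,1) + 6·C(k-1,2).
At k = 15: k-1 = 14, so g_{15} = 12 + 168 + 546 = 726.

726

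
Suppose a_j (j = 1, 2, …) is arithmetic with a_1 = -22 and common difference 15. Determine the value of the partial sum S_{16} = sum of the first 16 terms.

1448

a_j = -22 + (j - 1)·15.
a_{16} = 203; S = 16·(-22 + 203)/2 = 1448.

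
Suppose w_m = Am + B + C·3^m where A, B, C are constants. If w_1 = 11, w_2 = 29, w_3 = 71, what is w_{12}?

The three given values yield: A + B + 3C = 11; 2A + B + 9C = 29; 3A + B + 27C = 71.
Subtracting the first from the second: A + 6C = 18.
Subtracting the second from the third: A + 18C = 42.
Solving: C = 2, A = 6, then B = -1.
So w_m = 6·m + (-1) + 2·3^m; at m=12 this is 1062953.

1062953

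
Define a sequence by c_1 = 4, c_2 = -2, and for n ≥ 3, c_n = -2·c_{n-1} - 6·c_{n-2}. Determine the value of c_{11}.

21184

c_3 = -20, c_4 = 52, c_5 = 16, c_6 = -344, c_7 = 592, c_8 = 880, c_9 = -5312, c_{10} = 5344, c_{11} = 21184.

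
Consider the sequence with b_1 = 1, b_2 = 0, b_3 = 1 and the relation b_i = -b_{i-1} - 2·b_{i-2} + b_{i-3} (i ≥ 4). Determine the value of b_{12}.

30

Step forward from the initial values:
b_4 = 0;  b_5 = -2;  b_6 = 3;  b_7 = 1;  b_8 = -9;  b_9 = 10;  b_{10} = 9;  b_{11} = -38;  b_{12} = 30.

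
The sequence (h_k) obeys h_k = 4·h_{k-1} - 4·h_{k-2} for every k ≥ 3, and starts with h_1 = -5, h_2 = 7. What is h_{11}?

81920

Compute successive terms:
h_3 = 48;  h_4 = 164;  h_5 = 464;  h_6 = 1200;  h_7 = 2944;  h_8 = 6976;  h_9 = 16128;  h_{10} = 36608;  h_{11} = 81920.
(Characteristic roots are 2 and 2.)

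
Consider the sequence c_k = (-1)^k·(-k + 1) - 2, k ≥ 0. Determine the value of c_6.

(-1)^6 = 1; -k + 1 at k=6 is -5; so c_6 = -7.

-7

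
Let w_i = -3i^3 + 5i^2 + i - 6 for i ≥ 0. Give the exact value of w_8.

-1214

w_8 = -3·8^3 + 5·8^2 + 1·8 - 6 = -1214.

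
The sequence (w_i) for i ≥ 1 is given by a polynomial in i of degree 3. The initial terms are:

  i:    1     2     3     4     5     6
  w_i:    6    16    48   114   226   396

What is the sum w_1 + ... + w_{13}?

1st diffs: 10, 32, 66, 112, 170.
2nd diffs: 22, 34, 46, 58.
3rd diffs: 12, 12, 12 (constant).
Newton forward-difference form: w_i = 6 + 10·C(i-1,1) + 22·C(i-1,2) + 12·C(i-1,3).
Continuing: …, 636, 958, 1374, 1896, …, w_{13} = 4218.
Summing i = 1..13 (13 terms) gives 15730.

15730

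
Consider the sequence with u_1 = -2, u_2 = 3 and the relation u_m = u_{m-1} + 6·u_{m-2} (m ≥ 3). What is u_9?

-1773

Applying the relation repeatedly:
u_3 = -9;  u_4 = 9;  u_5 = -45;  u_6 = 9;  u_7 = -261;  u_8 = -207;  u_9 = -1773.
(Characteristic roots are 3 and -2.)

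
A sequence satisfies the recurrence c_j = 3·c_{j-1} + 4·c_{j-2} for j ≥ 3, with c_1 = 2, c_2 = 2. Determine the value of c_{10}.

Step forward from the initial values:
c_3 = 14; c_4 = 50; c_5 = 206; c_6 = 818; c_7 = 3278; c_8 = 13106; c_9 = 52430; c_{10} = 209714.
(Characteristic roots are 4 and -1.)

209714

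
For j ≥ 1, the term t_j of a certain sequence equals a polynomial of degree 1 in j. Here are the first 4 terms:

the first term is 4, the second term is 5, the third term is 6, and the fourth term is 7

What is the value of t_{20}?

1st diffs: 1, 1, 1 (constant).
So t_j = j + 3.
Evaluating at j = 20 gives t_{20} = 23.

23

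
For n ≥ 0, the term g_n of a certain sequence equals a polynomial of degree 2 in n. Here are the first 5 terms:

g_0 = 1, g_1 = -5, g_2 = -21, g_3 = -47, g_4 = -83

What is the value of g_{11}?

1st diffs: -6, -16, -26, -36.
2nd diffs: -10, -10, -10 (constant).
So g_n = -5n^2 - n + 1.
Evaluating at n = 11 gives g_{11} = -615.

-615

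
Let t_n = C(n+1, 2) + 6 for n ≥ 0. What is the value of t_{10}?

61

C(11, 2) = 55, so t_{10} = 61.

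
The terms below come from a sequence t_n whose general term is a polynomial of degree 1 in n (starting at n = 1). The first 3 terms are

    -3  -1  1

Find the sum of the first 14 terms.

1st diffs: 2, 2 (constant).
So t_n = 2n - 5.
Continuing: …, 3, 5, 7, 9, …, t_{14} = 23.
Summing n = 1..14 (14 terms) gives 140.

140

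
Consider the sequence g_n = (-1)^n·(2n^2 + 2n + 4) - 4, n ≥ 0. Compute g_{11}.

(-1)^11 = -1; 2n^2 + 2n + 4 at n=11 is 268; so g_{11} = -272.

-272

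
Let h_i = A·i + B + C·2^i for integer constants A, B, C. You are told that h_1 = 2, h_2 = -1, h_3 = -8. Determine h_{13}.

-16366

Write the equations: A + B + 2C = 2; 2A + B + 4C = -1; 3A + B + 8C = -8.
Subtracting the first from the second: A + 2C = -3.
Subtracting the second from the third: A + 4C = -7.
Solving: C = -2, A = 1, then B = 5.
Therefore h_{13} = 13 + 5 + (-2)·8192 = -16366.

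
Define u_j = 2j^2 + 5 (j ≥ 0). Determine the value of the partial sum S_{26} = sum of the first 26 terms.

11180

Over j = 0..25: Σj = 325, Σj² = 5525.
Total = (2)·5525 + (5)·26 = 11180.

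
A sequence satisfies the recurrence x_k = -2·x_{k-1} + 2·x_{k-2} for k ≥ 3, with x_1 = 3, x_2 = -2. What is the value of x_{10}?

Iterate the recurrence:
x_3 = 10  x_4 = -24  x_5 = 68  x_6 = -184  x_7 = 504  x_8 = -1376  x_9 = 3760  x_{10} = -10272.

-10272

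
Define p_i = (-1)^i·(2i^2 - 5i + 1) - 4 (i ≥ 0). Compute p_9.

(-1)^9 = -1; 2i^2 - 5i + 1 at i=9 is 118; so p_9 = -122.

-122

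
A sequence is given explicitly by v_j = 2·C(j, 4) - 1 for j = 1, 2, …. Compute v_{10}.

C(10, 4) = 210, so v_{10} = 419.

419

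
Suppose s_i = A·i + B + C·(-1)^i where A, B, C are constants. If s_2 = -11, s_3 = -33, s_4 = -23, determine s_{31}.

At i = 2, 3, 4: 2A + B + C = -11; 3A + B - C = -33; 4A + B + C = -23.
Subtracting the first from the second: A - 2C = -22.
Subtracting the second from the third: A + 2C = 10.
Solving: C = 8, A = -6, then B = -7.
Therefore s_{31} = -186 + (-7) + 8·(-1) = -201.

-201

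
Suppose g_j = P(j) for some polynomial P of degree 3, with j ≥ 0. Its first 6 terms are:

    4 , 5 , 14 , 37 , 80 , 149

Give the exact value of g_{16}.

4340

1st diffs: 1, 9, 23, 43, 69.
2nd diffs: 8, 14, 20, 26.
3rd diffs: 6, 6, 6 (constant).
Newton forward-difference form: g_j = 4 + 1·C(j,1) + 8·C(j,2) + 6·C(j,3).
At j = 16: j = 16, so g_{16} = 4 + 16 + 960 + 3360 = 4340.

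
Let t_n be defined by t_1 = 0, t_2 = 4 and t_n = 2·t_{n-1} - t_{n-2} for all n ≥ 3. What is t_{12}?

44

Applying the relation repeatedly:
t_3 = 8, t_4 = 12, t_5 = 16, t_6 = 20, t_7 = 24, t_8 = 28, t_9 = 32, t_{10} = 36, t_{11} = 40, t_{12} = 44.
(Characteristic roots are 1 and 1.)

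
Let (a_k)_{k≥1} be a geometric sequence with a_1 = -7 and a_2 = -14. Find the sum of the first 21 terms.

Common ratio r = 2.
a_k = (-7)·2^(k-1).
S = (-7)·(2^21 - 1)/(2 - 1) = (-7)·(2097152 - 1)/(1) = -14680057.

-14680057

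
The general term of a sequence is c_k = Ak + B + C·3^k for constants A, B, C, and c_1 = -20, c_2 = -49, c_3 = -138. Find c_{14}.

-23914837

Plug in k = 1, 2, 3: A + B + 3C = -20; 2A + B + 9C = -49; 3A + B + 27C = -138.
Subtracting the first from the second: A + 6C = -29.
Subtracting the second from the third: A + 18C = -89.
Solving: C = -5, A = 1, then B = -6.
Hence c_{14} = 1·14 + (-6) + (-5)·4782969 = -23914837.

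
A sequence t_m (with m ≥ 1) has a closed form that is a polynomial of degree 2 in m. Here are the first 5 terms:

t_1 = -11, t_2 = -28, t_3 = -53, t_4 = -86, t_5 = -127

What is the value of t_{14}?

1st diffs: -17, -25, -33, -41.
2nd diffs: -8, -8, -8 (constant).
Newton forward-difference form: t_m = -11 + (-17)·C(m-1,1) + (-8)·C(m-1,2).
At m = 14: m-1 = 13, so t_{14} = -11 - 221 - 624 = -856.

-856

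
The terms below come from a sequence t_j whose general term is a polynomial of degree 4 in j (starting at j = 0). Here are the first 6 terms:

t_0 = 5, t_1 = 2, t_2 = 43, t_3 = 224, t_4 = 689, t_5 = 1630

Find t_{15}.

113780

1st diffs: -3, 41, 181, 465, 941.
2nd diffs: 44, 140, 284, 476.
3rd diffs: 96, 144, 192.
4th diffs: 48, 48 (constant).
Newton forward-difference form: t_j = 5 + (-3)·C(j,1) + 44·C(j,2) + 96·C(j,3) + 48·C(j,4).
At j = 15: j = 15, so t_{15} = 5 - 45 + 4620 + 43680 + 65520 = 113780.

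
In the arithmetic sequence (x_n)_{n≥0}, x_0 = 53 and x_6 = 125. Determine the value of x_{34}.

461

Common difference d = (125 - 53) / (6 - 0) = 12.
x_n = 53 + (n - 0)·12.
x_{34} = 53 + 34·12 = 461.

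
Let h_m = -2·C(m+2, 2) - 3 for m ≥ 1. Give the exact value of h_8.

C(10, 2) = 45, so h_8 = -93.

-93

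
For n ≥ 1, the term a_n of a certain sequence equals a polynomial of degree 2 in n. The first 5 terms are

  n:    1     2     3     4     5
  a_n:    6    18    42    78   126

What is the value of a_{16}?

1446

1st diffs: 12, 24, 36, 48.
2nd diffs: 12, 12, 12 (constant).
Newton forward-difference form: a_n = 6 + 12·C(n-1,1) + 12·C(n-1,2).
At n = 16: n-1 = 15, so a_{16} = 6 + 180 + 1260 = 1446.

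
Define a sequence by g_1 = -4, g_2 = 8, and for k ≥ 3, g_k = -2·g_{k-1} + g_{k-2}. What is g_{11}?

Iterate the recurrence:
g_3 = -20;  g_4 = 48;  g_5 = -116;  g_6 = 280;  g_7 = -676;  g_8 = 1632;  g_9 = -3940;  g_{10} = 9512;  g_{11} = -22964.

-22964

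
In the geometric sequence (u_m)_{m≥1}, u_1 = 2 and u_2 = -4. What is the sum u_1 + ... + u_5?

22

Common ratio r = -2.
u_m = 2·(-2)^(m-1).
S = 2·((-2)^5 - 1)/(-2 - 1) = 2·(-32 - 1)/(-3) = 22.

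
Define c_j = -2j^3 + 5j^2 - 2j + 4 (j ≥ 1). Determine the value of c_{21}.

c_{21} = -2·21^3 + 5·21^2 - 2·21 + 4 = -16355.

-16355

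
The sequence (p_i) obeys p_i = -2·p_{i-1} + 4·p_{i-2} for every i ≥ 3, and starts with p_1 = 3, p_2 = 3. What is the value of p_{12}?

Applying the relation repeatedly:
p_3 = 6;  p_4 = 0;  p_5 = 24;  p_6 = -48;  p_7 = 192;  p_8 = -576;  p_9 = 1920;  p_{10} = -6144;  p_{11} = 19968;  p_{12} = -64512.

-64512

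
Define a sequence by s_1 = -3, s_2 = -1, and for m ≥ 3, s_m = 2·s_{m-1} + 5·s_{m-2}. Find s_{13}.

-3098883

Iterate the recurrence:
s_3 = -17  s_4 = -39  s_5 = -163  …  s_{10} = -75441  s_{11} = -260497  s_{12} = -898199  s_{13} = -3098883.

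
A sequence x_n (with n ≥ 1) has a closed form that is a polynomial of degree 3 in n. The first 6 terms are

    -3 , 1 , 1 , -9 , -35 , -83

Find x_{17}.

-3779

1st diffs: 4, 0, -10, -26, -48.
2nd diffs: -4, -10, -16, -22.
3rd diffs: -6, -6, -6 (constant).
So x_n = -n^3 + 4n^2 - n - 5.
Evaluating at n = 17 gives x_{17} = -3779.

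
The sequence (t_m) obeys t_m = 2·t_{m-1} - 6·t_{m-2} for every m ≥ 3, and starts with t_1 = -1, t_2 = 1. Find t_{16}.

-596096

Applying the relation repeatedly:
t_3 = 8, t_4 = 10, t_5 = -28, …, t_{13} = 24128, t_{14} = 153280, t_{15} = 161792, t_{16} = -596096.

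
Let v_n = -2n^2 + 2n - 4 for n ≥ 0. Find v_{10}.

v_{10} = -2·10^2 + 2·10 - 4 = -184.

-184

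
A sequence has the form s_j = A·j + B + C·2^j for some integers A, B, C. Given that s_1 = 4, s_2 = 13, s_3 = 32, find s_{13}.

Write the equations: A + B + 2C = 4; 2A + B + 4C = 13; 3A + B + 8C = 32.
Subtracting the first from the second: A + 2C = 9.
Subtracting the second from the third: A + 4C = 19.
Solving: C = 5, A = -1, then B = -5.
So s_j = -1·j + (-5) + 5·2^j; at j=13 this is 40942.

40942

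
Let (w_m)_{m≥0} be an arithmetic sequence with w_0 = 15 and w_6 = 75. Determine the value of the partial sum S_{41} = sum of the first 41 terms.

8815

Common difference d = (75 - 15) / (6 - 0) = 10.
w_m = 15 + (m - 0)·10.
w_{40} = 415; S = 41·(15 + 415)/2 = 8815.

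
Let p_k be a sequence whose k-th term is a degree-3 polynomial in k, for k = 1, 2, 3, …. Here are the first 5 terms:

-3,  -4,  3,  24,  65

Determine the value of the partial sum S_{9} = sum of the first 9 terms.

1365

1st diffs: -1, 7, 21, 41.
2nd diffs: 8, 14, 20.
3rd diffs: 6, 6 (constant).
Newton forward-difference form: p_k = -3 + (-1)·C(k-1,1) + 8·C(k-1,2) + 6·C(k-1,3).
Continuing: 132, 231, 368, 549.
Summing k = 1..9 (9 terms) gives 1365.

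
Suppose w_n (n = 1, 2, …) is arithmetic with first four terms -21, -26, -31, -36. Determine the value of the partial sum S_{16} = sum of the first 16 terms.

Common difference d = -5.
w_n = -21 + (n - 1)·(-5).
w_{16} = -96; S = 16·(-21 + (-96))/2 = -936.

-936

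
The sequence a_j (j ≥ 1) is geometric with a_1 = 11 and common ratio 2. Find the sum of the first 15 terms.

a_j = 11·2^(j-1).
S = 11·(2^15 - 1)/(2 - 1) = 11·(32768 - 1)/(1) = 360437.

360437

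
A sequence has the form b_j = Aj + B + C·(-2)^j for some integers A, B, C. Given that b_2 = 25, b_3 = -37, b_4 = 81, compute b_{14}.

81901

Plug in j = 2, 3, 4: 2A + B + 4C = 25; 3A + B - 8C = -37; 4A + B + 16C = 81.
Subtracting the first from the second: A - 12C = -62.
Subtracting the second from the third: A + 24C = 118.
Solving: C = 5, A = -2, then B = 9.
Therefore b_{14} = -28 + 9 + 5·16384 = 81901.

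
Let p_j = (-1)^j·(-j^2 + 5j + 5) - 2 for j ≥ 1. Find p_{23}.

407

(-1)^23 = -1; -j^2 + 5j + 5 at j=23 is -409; so p_{23} = 407.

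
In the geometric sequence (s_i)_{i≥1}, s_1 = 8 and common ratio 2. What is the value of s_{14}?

s_i = 8·2^(i-1).
s_{14} = 8·2^13 = 65536.

65536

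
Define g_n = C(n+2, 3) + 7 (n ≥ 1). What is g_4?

27

C(6, 3) = 20, so g_4 = 27.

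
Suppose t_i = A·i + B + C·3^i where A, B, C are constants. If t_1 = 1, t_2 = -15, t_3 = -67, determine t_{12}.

At i = 1, 2, 3: A + B + 3C = 1; 2A + B + 9C = -15; 3A + B + 27C = -67.
Subtracting the first from the second: A + 6C = -16.
Subtracting the second from the third: A + 18C = -52.
Solving: C = -3, A = 2, then B = 8.
Hence t_{12} = 2·12 + 8 + (-3)·531441 = -1594291.

-1594291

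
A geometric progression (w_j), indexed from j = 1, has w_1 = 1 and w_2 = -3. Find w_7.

Common ratio r = -3.
w_j = 1·(-3)^(j-1).
w_7 = 1·(-3)^6 = 729.

729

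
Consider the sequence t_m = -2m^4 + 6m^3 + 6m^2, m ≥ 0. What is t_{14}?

t_{14} = -2·14^4 + 6·14^3 + 6·14^2 = -59192.

-59192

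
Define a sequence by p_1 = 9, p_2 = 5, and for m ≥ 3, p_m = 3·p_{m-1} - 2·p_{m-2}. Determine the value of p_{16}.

Applying the relation repeatedly:
p_3 = -3, p_4 = -19, p_5 = -51, …, p_{13} = -16371, p_{14} = -32755, p_{15} = -65523, p_{16} = -131059.
(Characteristic roots are 2 and 1.)

-131059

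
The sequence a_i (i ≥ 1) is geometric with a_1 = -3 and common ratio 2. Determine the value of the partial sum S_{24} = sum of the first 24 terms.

-50331645

a_i = (-3)·2^(i-1).
S = (-3)·(2^24 - 1)/(2 - 1) = (-3)·(16777216 - 1)/(1) = -50331645.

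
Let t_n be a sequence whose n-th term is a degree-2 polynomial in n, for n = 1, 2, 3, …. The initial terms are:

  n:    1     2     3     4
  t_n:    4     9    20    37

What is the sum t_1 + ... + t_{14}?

1st diffs: 5, 11, 17.
2nd diffs: 6, 6 (constant).
Newton forward-difference form: t_n = 4 + 5·C(n-1,1) + 6·C(n-1,2).
Continuing: …, 60, 89, 124, 165, …, t_{14} = 537.
Summing n = 1..14 (14 terms) gives 2695.

2695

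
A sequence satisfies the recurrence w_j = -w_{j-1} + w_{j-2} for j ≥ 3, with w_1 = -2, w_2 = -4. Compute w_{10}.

Step forward from the initial values:
w_3 = 2; w_4 = -6; w_5 = 8; w_6 = -14; w_7 = 22; w_8 = -36; w_9 = 58; w_{10} = -94.

-94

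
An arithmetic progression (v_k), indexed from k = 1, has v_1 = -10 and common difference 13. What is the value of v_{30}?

367

v_k = -10 + (k - 1)·13.
v_{30} = -10 + 29·13 = 367.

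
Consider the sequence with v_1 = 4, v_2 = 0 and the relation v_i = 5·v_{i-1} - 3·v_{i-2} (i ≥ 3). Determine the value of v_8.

-21120

Iterate the recurrence:
v_3 = -12  v_4 = -60  v_5 = -264  v_6 = -1140  v_7 = -4908  v_8 = -21120.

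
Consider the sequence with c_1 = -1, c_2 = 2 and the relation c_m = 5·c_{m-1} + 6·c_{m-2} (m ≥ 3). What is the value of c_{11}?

Applying the relation repeatedly:
c_3 = 4; c_4 = 32; c_5 = 184; c_6 = 1112; c_7 = 6664; c_8 = 39992; c_9 = 239944; c_{10} = 1439672; c_{11} = 8638024.
(Characteristic roots are 6 and -1.)

8638024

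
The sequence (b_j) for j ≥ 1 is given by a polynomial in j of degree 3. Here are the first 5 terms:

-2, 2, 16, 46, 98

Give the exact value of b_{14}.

2546

1st diffs: 4, 14, 30, 52.
2nd diffs: 10, 16, 22.
3rd diffs: 6, 6 (constant).
Newton forward-difference form: b_j = -2 + 4·C(j-1,1) + 10·C(j-1,2) + 6·C(j-1,3).
At j = 14: j-1 = 13, so b_{14} = -2 + 52 + 780 + 1716 = 2546.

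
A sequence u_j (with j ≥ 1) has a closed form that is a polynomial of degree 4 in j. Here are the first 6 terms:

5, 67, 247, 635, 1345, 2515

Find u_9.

10525

1st diffs: 62, 180, 388, 710, 1170.
2nd diffs: 118, 208, 322, 460.
3rd diffs: 90, 114, 138.
4th diffs: 24, 24 (constant).
Newton forward-difference form: u_j = 5 + 62·C(j-1,1) + 118·C(j-1,2) + 90·C(j-1,3) + 24·C(j-1,4).
At j = 9: j-1 = 8, so u_9 = 5 + 496 + 3304 + 5040 + 1680 = 10525.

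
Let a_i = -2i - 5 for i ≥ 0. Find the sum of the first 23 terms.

Over i = 0..22: Σi = 253.
Total = (-2)·253 + (-5)·23 = -621.

-621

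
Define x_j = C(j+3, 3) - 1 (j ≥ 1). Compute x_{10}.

285

C(13, 3) = 286, so x_{10} = 285.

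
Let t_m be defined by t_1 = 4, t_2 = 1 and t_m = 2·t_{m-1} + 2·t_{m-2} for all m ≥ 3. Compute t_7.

472

Applying the relation repeatedly:
t_3 = 10, t_4 = 22, t_5 = 64, t_6 = 172, t_7 = 472.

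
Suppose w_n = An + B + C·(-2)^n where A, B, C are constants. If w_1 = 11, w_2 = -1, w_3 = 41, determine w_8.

-721

Write the equations: A + B - 2C = 11; 2A + B + 4C = -1; 3A + B - 8C = 41.
Subtracting the first from the second: A + 6C = -12.
Subtracting the second from the third: A - 12C = 42.
Solving: C = -3, A = 6, then B = -1.
Hence w_8 = 6·8 + (-1) + (-3)·256 = -721.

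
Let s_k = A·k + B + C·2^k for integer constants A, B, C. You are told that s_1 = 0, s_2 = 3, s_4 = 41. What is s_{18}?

Write the equations: A + B + 2C = 0; 2A + B + 4C = 3; 4A + B + 16C = 41.
Subtracting the first from the second: A + 2C = 3.
Subtracting the second from the third: 2A + 12C = 38.
Solving: C = 4, A = -5, then B = -3.
Therefore s_{18} = -90 + (-3) + 4·262144 = 1048483.

1048483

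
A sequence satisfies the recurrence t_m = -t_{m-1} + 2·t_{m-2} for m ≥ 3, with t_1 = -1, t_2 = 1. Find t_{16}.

21845

Step forward from the initial values:
t_3 = -3; t_4 = 5; t_5 = -11; …; t_{13} = -2731; t_{14} = 5461; t_{15} = -10923; t_{16} = 21845.
(Characteristic roots are 1 and -2.)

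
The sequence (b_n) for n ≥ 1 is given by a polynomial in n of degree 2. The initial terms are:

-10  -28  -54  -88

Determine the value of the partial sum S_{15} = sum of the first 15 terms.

1st diffs: -18, -26, -34.
2nd diffs: -8, -8 (constant).
So b_n = -4n^2 - 6n.
Continuing: …, -130, -180, -238, -304, …, b_{15} = -990.
Summing n = 1..15 (15 terms) gives -5680.

-5680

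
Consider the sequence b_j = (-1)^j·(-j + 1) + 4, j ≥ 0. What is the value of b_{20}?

-15

(-1)^20 = 1; -j + 1 at j=20 is -19; so b_{20} = -15.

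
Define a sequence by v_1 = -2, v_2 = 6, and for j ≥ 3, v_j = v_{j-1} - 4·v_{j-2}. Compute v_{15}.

Step forward from the initial values:
v_3 = 14, v_4 = -10, v_5 = -66, …, v_{12} = 8374, v_{13} = 6526, v_{14} = -26970, v_{15} = -53074.

-53074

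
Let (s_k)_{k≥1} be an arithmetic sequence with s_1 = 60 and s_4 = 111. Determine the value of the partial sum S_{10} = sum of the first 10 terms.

1365

Common difference d = (111 - 60) / (4 - 1) = 17.
s_k = 60 + (k - 1)·17.
s_{10} = 213; S = 10·(60 + 213)/2 = 1365.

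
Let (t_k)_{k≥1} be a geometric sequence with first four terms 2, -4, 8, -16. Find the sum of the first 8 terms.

-170

Common ratio r = -2.
t_k = 2·(-2)^(k-1).
S = 2·((-2)^8 - 1)/(-2 - 1) = 2·(256 - 1)/(-3) = -170.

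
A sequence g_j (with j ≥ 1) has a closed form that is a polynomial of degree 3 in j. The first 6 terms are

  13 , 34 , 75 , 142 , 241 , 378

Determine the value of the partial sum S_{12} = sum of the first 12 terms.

1st diffs: 21, 41, 67, 99, 137.
2nd diffs: 20, 26, 32, 38.
3rd diffs: 6, 6, 6 (constant).
Newton forward-difference form: g_j = 13 + 21·C(j-1,1) + 20·C(j-1,2) + 6·C(j-1,3).
Continuing: …, 559, 790, 1077, 1426, …, g_{12} = 2334.
Summing j = 1..12 (12 terms) gives 8912.

8912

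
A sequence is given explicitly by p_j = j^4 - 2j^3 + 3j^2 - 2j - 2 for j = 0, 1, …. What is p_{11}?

p_{11} = 1·11^4 - 2·11^3 + 3·11^2 - 2·11 - 2 = 12318.

12318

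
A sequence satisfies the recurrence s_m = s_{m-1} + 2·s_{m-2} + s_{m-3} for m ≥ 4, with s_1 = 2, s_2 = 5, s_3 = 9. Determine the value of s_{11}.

Iterate the recurrence:
s_4 = 21; s_5 = 44; s_6 = 95; s_7 = 204; s_8 = 438; s_9 = 941; s_{10} = 2021; s_{11} = 4341.

4341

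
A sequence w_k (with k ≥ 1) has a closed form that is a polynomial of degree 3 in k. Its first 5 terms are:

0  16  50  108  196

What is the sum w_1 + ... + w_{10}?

4140

1st diffs: 16, 34, 58, 88.
2nd diffs: 18, 24, 30.
3rd diffs: 6, 6 (constant).
Newton forward-difference form: w_k = 16·C(k-1,1) + 18·C(k-1,2) + 6·C(k-1,3).
Continuing: …, 320, 486, 700, 968, …, w_{10} = 1296.
Summing k = 1..10 (10 terms) gives 4140.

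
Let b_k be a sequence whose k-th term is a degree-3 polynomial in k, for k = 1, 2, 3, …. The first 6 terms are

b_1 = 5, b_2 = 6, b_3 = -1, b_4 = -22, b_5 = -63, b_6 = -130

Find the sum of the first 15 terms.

1st diffs: 1, -7, -21, -41, -67.
2nd diffs: -8, -14, -20, -26.
3rd diffs: -6, -6, -6 (constant).
Newton forward-difference form: b_k = 5 + 1·C(k-1,1) + (-8)·C(k-1,2) + (-6)·C(k-1,3).
Continuing: …, -229, -366, -547, -778, …, b_{15} = -2893.
Summing k = 1..15 (15 terms) gives -11650.

-11650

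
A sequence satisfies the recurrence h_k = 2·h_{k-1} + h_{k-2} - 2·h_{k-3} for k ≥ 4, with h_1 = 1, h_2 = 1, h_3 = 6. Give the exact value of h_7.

106

Iterate the recurrence:
h_4 = 11; h_5 = 26; h_6 = 51; h_7 = 106.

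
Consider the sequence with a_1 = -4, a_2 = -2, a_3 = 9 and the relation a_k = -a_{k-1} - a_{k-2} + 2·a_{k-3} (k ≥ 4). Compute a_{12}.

195

Iterate the recurrence:
a_4 = -15; a_5 = 2; a_6 = 31; a_7 = -63; a_8 = 36; a_9 = 89; a_{10} = -251; a_{11} = 234; a_{12} = 195.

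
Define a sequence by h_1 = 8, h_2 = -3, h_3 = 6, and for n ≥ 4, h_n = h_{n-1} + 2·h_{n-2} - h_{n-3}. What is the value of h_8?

Compute successive terms:
h_4 = -8, h_5 = 7, h_6 = -15, h_7 = 7, h_8 = -30.

-30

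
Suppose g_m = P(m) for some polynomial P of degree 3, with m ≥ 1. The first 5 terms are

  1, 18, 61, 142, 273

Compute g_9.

1st diffs: 17, 43, 81, 131.
2nd diffs: 26, 38, 50.
3rd diffs: 12, 12 (constant).
Newton forward-difference form: g_m = 1 + 17·C(m-1,1) + 26·C(m-1,2) + 12·C(m-1,3).
At m = 9: m-1 = 8, so g_9 = 1 + 136 + 728 + 672 = 1537.

1537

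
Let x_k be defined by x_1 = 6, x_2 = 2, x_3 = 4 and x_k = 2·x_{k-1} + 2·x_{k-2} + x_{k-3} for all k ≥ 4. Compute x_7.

Step forward from the initial values:
x_4 = 18; x_5 = 46; x_6 = 132; x_7 = 374.

374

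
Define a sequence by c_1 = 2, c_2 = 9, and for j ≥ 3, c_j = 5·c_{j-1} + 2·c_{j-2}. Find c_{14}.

Step forward from the initial values:
c_3 = 49  c_4 = 263  c_5 = 1413  …  c_{11} = 33969789  c_{12} = 182495263  c_{13} = 980415893  c_{14} = 5267069991.

5267069991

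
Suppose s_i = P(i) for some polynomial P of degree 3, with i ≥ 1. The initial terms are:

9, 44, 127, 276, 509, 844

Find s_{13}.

1st diffs: 35, 83, 149, 233, 335.
2nd diffs: 48, 66, 84, 102.
3rd diffs: 18, 18, 18 (constant).
Newton forward-difference form: s_i = 9 + 35·C(i-1,1) + 48·C(i-1,2) + 18·C(i-1,3).
At i = 13: i-1 = 12, so s_{13} = 9 + 420 + 3168 + 3960 = 7557.

7557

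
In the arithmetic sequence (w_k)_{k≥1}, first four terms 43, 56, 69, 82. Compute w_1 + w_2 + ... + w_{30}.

6945

Common difference d = 13.
w_k = 43 + (k - 1)·13.
w_{30} = 420; S = 30·(43 + 420)/2 = 6945.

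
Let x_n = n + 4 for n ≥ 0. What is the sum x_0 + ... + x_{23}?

Over n = 0..23: Σn = 276.
Total = (1)·276 + (4)·24 = 372.

372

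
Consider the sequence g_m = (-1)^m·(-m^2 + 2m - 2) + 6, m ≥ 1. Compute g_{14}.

-164

(-1)^14 = 1; -m^2 + 2m - 2 at m=14 is -170; so g_{14} = -164.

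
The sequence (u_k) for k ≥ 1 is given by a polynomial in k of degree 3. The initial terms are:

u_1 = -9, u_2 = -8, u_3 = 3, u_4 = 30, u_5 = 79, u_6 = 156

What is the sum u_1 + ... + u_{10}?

2415

1st diffs: 1, 11, 27, 49, 77.
2nd diffs: 10, 16, 22, 28.
3rd diffs: 6, 6, 6 (constant).
Newton forward-difference form: u_k = -9 + 1·C(k-1,1) + 10·C(k-1,2) + 6·C(k-1,3).
Continuing: 267, 418, 615, 864.
Summing k = 1..10 (10 terms) gives 2415.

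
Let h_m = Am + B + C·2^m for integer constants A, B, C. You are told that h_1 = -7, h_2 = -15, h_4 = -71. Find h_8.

-1263

At m = 1, 2, 4: A + B + 2C = -7; 2A + B + 4C = -15; 4A + B + 16C = -71.
Subtracting the first from the second: A + 2C = -8.
Subtracting the second from the third: 2A + 12C = -56.
Solving: C = -5, A = 2, then B = 1.
Therefore h_8 = 16 + 1 + (-5)·256 = -1263.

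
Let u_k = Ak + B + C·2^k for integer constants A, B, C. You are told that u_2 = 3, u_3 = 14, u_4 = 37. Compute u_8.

Plug in k = 2, 3, 4: 2A + B + 4C = 3; 3A + B + 8C = 14; 4A + B + 16C = 37.
Subtracting the first from the second: A + 4C = 11.
Subtracting the second from the third: A + 8C = 23.
Solving: C = 3, A = -1, then B = -7.
Hence u_8 = -1·8 + (-7) + 3·256 = 753.

753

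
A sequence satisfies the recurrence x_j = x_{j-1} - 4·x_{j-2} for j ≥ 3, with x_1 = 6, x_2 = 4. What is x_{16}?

Iterate the recurrence:
x_3 = -20; x_4 = -36; x_5 = 44; …; x_{13} = -24660; x_{14} = -11204; x_{15} = 87436; x_{16} = 132252.

132252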